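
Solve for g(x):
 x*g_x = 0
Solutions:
 g(x) = C1


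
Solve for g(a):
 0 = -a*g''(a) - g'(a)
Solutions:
 g(a) = C1 + C2*log(a)


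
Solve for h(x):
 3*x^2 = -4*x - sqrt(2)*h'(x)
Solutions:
 h(x) = C1 - sqrt(2)*x^3/2 - sqrt(2)*x^2


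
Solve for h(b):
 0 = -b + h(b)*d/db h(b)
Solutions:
 h(b) = -sqrt(C1 + b^2)
 h(b) = sqrt(C1 + b^2)


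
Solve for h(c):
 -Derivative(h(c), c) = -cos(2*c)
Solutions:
 h(c) = C1 + sin(2*c)/2


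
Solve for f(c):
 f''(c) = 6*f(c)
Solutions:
 f(c) = C1*exp(-sqrt(6)*c) + C2*exp(sqrt(6)*c)


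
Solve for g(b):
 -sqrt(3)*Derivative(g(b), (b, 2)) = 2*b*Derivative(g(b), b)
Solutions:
 g(b) = C1 + C2*erf(3^(3/4)*b/3)


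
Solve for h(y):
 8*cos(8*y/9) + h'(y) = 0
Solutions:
 h(y) = C1 - 9*sin(8*y/9)


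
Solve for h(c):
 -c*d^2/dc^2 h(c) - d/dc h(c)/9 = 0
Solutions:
 h(c) = C1 + C2*c^(8/9)


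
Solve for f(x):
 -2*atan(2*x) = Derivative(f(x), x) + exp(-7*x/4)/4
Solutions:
 f(x) = C1 - 2*x*atan(2*x) + log(4*x^2 + 1)/2 + exp(-7*x/4)/7


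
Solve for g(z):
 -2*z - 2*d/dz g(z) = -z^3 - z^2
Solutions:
 g(z) = C1 + z^4/8 + z^3/6 - z^2/2


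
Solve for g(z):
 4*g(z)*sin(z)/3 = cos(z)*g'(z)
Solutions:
 g(z) = C1/cos(z)^(4/3)


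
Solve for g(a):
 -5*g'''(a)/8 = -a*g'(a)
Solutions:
 g(a) = C1 + Integral(C2*airyai(2*5^(2/3)*a/5) + C3*airybi(2*5^(2/3)*a/5), a)


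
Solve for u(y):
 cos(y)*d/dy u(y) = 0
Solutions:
 u(y) = C1


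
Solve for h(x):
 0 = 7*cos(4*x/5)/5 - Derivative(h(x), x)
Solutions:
 h(x) = C1 + 7*sin(4*x/5)/4


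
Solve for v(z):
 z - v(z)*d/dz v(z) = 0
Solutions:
 v(z) = -sqrt(C1 + z^2)
 v(z) = sqrt(C1 + z^2)


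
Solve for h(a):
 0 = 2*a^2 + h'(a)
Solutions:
 h(a) = C1 - 2*a^3/3


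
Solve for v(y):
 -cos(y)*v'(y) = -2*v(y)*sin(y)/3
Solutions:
 v(y) = C1/cos(y)^(2/3)


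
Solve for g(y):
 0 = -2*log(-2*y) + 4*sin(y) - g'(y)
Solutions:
 g(y) = C1 - 2*y*log(-y) - 2*y*log(2) + 2*y - 4*cos(y)


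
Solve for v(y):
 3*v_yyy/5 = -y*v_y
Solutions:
 v(y) = C1 + Integral(C2*airyai(-3^(2/3)*5^(1/3)*y/3) + C3*airybi(-3^(2/3)*5^(1/3)*y/3), y)


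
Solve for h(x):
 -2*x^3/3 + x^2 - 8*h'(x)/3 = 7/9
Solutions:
 h(x) = C1 - x^4/16 + x^3/8 - 7*x/24


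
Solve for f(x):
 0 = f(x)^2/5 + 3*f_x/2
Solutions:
 f(x) = 15/(C1 + 2*x)


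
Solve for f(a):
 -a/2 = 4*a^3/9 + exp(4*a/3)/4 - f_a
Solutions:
 f(a) = C1 + a^4/9 + a^2/4 + 3*exp(4*a/3)/16


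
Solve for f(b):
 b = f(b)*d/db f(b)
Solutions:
 f(b) = -sqrt(C1 + b^2)
 f(b) = sqrt(C1 + b^2)


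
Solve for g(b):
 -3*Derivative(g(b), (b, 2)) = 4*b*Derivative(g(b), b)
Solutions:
 g(b) = C1 + C2*erf(sqrt(6)*b/3)


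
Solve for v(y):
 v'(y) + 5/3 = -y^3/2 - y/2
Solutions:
 v(y) = C1 - y^4/8 - y^2/4 - 5*y/3


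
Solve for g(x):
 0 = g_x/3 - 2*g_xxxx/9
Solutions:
 g(x) = C1 + C4*exp(2^(2/3)*3^(1/3)*x/2) + (C2*sin(2^(2/3)*3^(5/6)*x/4) + C3*cos(2^(2/3)*3^(5/6)*x/4))*exp(-2^(2/3)*3^(1/3)*x/4)


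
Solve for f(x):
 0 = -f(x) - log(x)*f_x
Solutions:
 f(x) = C1*exp(-li(x))


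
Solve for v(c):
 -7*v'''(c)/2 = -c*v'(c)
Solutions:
 v(c) = C1 + Integral(C2*airyai(2^(1/3)*7^(2/3)*c/7) + C3*airybi(2^(1/3)*7^(2/3)*c/7), c)


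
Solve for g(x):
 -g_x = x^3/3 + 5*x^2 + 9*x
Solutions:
 g(x) = C1 - x^4/12 - 5*x^3/3 - 9*x^2/2


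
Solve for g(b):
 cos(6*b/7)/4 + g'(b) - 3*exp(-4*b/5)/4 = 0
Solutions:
 g(b) = C1 - 7*sin(6*b/7)/24 - 15*exp(-4*b/5)/16


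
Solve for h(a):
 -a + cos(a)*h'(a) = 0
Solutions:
 h(a) = C1 + Integral(a/cos(a), a)


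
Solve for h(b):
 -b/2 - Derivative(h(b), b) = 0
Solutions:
 h(b) = C1 - b^2/4


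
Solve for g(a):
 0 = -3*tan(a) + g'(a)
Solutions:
 g(a) = C1 - 3*log(cos(a))


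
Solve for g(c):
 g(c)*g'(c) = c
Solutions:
 g(c) = -sqrt(C1 + c^2)
 g(c) = sqrt(C1 + c^2)


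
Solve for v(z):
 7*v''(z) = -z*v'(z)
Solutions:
 v(z) = C1 + C2*erf(sqrt(14)*z/14)


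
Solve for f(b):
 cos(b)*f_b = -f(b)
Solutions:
 f(b) = C1*sqrt(sin(b) - 1)/sqrt(sin(b) + 1)


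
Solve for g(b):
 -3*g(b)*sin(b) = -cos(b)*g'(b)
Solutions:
 g(b) = C1/cos(b)^3


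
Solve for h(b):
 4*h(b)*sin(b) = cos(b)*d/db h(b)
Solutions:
 h(b) = C1/cos(b)^4


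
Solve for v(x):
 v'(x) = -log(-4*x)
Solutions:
 v(x) = C1 - x*log(-x) + x*(1 - 2*log(2))


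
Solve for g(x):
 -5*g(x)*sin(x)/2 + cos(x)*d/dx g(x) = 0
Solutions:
 g(x) = C1/cos(x)^(5/2)


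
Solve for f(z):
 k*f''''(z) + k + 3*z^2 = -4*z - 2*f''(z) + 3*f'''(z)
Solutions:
 f(z) = C1 + C2*z + C3*exp(z*(3 - sqrt(9 - 8*k))/(2*k)) + C4*exp(z*(sqrt(9 - 8*k) + 3)/(2*k)) - z^4/8 - 13*z^3/12 + z^2*(4*k - 39)/8


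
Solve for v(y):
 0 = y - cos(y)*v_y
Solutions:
 v(y) = C1 + Integral(y/cos(y), y)


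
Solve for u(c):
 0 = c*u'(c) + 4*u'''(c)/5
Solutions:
 u(c) = C1 + Integral(C2*airyai(-10^(1/3)*c/2) + C3*airybi(-10^(1/3)*c/2), c)


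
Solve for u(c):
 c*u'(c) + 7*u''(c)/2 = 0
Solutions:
 u(c) = C1 + C2*erf(sqrt(7)*c/7)


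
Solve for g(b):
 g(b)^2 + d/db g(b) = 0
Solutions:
 g(b) = 1/(C1 + b)


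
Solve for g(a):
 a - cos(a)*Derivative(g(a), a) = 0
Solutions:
 g(a) = C1 + Integral(a/cos(a), a)


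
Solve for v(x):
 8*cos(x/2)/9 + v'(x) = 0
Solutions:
 v(x) = C1 - 16*sin(x/2)/9


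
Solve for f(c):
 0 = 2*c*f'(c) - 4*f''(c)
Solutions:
 f(c) = C1 + C2*erfi(c/2)


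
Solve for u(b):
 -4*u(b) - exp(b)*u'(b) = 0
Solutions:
 u(b) = C1*exp(4*exp(-b))


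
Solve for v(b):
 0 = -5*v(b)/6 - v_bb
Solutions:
 v(b) = C1*sin(sqrt(30)*b/6) + C2*cos(sqrt(30)*b/6)


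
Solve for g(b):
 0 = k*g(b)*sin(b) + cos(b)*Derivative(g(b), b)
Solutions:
 g(b) = C1*exp(k*log(cos(b)))


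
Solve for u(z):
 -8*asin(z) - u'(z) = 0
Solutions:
 u(z) = C1 - 8*z*asin(z) - 8*sqrt(1 - z^2)


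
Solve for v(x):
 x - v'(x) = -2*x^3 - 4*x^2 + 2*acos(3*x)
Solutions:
 v(x) = C1 + x^4/2 + 4*x^3/3 + x^2/2 - 2*x*acos(3*x) + 2*sqrt(1 - 9*x^2)/3


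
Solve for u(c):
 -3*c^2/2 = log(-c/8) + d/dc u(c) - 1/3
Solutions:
 u(c) = C1 - c^3/2 - c*log(-c) + c*(4/3 + 3*log(2))


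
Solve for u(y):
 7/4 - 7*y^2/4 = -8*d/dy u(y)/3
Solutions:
 u(y) = C1 + 7*y^3/32 - 21*y/32


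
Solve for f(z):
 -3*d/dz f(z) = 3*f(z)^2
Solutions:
 f(z) = 1/(C1 + z)


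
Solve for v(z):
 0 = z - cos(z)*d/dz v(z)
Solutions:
 v(z) = C1 + Integral(z/cos(z), z)


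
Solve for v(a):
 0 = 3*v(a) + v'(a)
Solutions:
 v(a) = C1*exp(-3*a)


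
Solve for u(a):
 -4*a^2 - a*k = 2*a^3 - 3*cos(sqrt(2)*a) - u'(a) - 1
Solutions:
 u(a) = C1 + a^4/2 + 4*a^3/3 + a^2*k/2 - a - 3*sqrt(2)*sin(sqrt(2)*a)/2


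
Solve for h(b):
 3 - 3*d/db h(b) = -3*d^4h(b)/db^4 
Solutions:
 h(b) = C1 + C4*exp(b) + b + (C2*sin(sqrt(3)*b/2) + C3*cos(sqrt(3)*b/2))*exp(-b/2)


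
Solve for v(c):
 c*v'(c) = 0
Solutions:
 v(c) = C1


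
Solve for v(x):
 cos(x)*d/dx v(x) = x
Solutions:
 v(x) = C1 + Integral(x/cos(x), x)


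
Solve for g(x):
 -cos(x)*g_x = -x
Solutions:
 g(x) = C1 + Integral(x/cos(x), x)


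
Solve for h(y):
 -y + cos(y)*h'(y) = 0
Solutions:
 h(y) = C1 + Integral(y/cos(y), y)


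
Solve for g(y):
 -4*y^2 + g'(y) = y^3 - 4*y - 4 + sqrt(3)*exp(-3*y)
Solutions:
 g(y) = C1 + y^4/4 + 4*y^3/3 - 2*y^2 - 4*y - sqrt(3)*exp(-3*y)/3


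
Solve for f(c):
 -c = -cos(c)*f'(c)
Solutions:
 f(c) = C1 + Integral(c/cos(c), c)


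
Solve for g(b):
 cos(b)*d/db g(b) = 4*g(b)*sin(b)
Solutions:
 g(b) = C1/cos(b)^4


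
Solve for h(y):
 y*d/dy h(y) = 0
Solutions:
 h(y) = C1


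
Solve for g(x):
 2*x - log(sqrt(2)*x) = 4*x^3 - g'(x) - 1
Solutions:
 g(x) = C1 + x^4 - x^2 + x*log(x) - 2*x + x*log(2)/2


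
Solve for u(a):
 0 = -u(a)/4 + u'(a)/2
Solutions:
 u(a) = C1*exp(a/2)


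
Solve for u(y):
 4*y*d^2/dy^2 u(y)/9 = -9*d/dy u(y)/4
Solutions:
 u(y) = C1 + C2/y^(65/16)


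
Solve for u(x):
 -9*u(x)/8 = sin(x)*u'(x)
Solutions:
 u(x) = C1*(cos(x) + 1)^(9/16)/(cos(x) - 1)^(9/16)


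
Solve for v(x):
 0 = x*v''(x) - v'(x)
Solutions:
 v(x) = C1 + C2*x^2


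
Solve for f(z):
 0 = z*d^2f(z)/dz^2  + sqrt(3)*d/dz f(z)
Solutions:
 f(z) = C1 + C2*z^(1 - sqrt(3))


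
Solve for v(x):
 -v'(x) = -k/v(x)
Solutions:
 v(x) = -sqrt(C1 + 2*k*x)
 v(x) = sqrt(C1 + 2*k*x)


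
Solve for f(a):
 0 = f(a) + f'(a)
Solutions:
 f(a) = C1*exp(-a)


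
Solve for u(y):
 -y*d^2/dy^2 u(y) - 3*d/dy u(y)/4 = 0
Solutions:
 u(y) = C1 + C2*y^(1/4)


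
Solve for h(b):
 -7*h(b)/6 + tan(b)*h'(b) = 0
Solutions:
 h(b) = C1*sin(b)^(7/6)


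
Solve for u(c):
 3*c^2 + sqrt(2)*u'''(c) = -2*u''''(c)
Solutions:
 u(c) = C1 + C2*c + C3*c^2 + C4*exp(-sqrt(2)*c/2) - sqrt(2)*c^5/40 + c^4/4 - sqrt(2)*c^3


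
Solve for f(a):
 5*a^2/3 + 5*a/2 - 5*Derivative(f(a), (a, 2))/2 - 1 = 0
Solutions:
 f(a) = C1 + C2*a + a^4/18 + a^3/6 - a^2/5


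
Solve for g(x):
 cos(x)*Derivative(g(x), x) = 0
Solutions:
 g(x) = C1


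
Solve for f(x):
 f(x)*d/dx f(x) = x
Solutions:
 f(x) = -sqrt(C1 + x^2)
 f(x) = sqrt(C1 + x^2)


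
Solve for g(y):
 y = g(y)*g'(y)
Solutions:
 g(y) = -sqrt(C1 + y^2)
 g(y) = sqrt(C1 + y^2)


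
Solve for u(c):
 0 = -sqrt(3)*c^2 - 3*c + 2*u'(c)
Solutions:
 u(c) = C1 + sqrt(3)*c^3/6 + 3*c^2/4


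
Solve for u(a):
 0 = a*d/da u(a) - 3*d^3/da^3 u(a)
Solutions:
 u(a) = C1 + Integral(C2*airyai(3^(2/3)*a/3) + C3*airybi(3^(2/3)*a/3), a)


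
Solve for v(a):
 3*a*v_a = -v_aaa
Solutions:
 v(a) = C1 + Integral(C2*airyai(-3^(1/3)*a) + C3*airybi(-3^(1/3)*a), a)


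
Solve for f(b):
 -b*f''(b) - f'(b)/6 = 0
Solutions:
 f(b) = C1 + C2*b^(5/6)


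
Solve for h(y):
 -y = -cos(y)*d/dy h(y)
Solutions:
 h(y) = C1 + Integral(y/cos(y), y)


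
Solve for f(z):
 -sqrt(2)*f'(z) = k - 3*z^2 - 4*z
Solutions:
 f(z) = C1 - sqrt(2)*k*z/2 + sqrt(2)*z^3/2 + sqrt(2)*z^2


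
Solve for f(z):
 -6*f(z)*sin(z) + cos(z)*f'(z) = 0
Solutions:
 f(z) = C1/cos(z)^6


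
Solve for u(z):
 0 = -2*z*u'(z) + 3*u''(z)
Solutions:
 u(z) = C1 + C2*erfi(sqrt(3)*z/3)


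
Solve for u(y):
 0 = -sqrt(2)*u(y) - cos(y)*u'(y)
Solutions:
 u(y) = C1*(sin(y) - 1)^(sqrt(2)/2)/(sin(y) + 1)^(sqrt(2)/2)


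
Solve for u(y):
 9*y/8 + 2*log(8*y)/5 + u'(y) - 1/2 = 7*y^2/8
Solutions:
 u(y) = C1 + 7*y^3/24 - 9*y^2/16 - 2*y*log(y)/5 - 6*y*log(2)/5 + 9*y/10


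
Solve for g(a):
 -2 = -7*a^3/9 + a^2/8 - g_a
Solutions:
 g(a) = C1 - 7*a^4/36 + a^3/24 + 2*a


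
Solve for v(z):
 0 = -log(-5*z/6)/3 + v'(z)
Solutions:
 v(z) = C1 + z*log(-z)/3 + z*(-log(6) - 1 + log(5))/3


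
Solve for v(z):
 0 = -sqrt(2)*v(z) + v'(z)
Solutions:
 v(z) = C1*exp(sqrt(2)*z)


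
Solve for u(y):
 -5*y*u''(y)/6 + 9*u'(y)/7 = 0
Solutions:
 u(y) = C1 + C2*y^(89/35)


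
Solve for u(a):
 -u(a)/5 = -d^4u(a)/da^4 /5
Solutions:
 u(a) = C1*exp(-a) + C2*exp(a) + C3*sin(a) + C4*cos(a)


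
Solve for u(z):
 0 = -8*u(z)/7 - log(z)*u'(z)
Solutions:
 u(z) = C1*exp(-8*li(z)/7)


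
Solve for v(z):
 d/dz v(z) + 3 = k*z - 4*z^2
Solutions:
 v(z) = C1 + k*z^2/2 - 4*z^3/3 - 3*z


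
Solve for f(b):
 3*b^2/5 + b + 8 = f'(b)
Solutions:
 f(b) = C1 + b^3/5 + b^2/2 + 8*b


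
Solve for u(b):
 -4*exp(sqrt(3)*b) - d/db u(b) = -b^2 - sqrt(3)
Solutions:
 u(b) = C1 + b^3/3 + sqrt(3)*b - 4*sqrt(3)*exp(sqrt(3)*b)/3


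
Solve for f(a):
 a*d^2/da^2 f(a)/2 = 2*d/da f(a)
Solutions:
 f(a) = C1 + C2*a^5


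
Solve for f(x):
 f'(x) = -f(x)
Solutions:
 f(x) = C1*exp(-x)


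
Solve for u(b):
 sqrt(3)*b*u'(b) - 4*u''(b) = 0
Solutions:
 u(b) = C1 + C2*erfi(sqrt(2)*3^(1/4)*b/4)


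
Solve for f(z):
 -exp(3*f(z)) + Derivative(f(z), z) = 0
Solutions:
 f(z) = log(-1/(C1 + 3*z))/3
 f(z) = log((-1/(C1 + z))^(1/3)*(-3^(2/3) - 3*3^(1/6)*I)/6)
 f(z) = log((-1/(C1 + z))^(1/3)*(-3^(2/3) + 3*3^(1/6)*I)/6)


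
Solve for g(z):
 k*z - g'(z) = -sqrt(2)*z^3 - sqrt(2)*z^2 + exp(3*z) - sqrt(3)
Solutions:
 g(z) = C1 + k*z^2/2 + sqrt(2)*z^4/4 + sqrt(2)*z^3/3 + sqrt(3)*z - exp(3*z)/3


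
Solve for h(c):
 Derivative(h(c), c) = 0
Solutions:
 h(c) = C1


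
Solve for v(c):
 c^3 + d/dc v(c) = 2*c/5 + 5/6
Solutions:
 v(c) = C1 - c^4/4 + c^2/5 + 5*c/6


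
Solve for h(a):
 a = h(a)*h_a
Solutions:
 h(a) = -sqrt(C1 + a^2)
 h(a) = sqrt(C1 + a^2)


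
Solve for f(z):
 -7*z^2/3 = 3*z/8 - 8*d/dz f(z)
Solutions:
 f(z) = C1 + 7*z^3/72 + 3*z^2/128


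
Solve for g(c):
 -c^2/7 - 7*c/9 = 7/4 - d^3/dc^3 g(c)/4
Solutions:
 g(c) = C1 + C2*c + C3*c^2 + c^5/105 + 7*c^4/54 + 7*c^3/6


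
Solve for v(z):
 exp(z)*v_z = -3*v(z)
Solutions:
 v(z) = C1*exp(3*exp(-z))


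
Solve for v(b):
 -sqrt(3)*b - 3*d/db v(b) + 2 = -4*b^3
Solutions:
 v(b) = C1 + b^4/3 - sqrt(3)*b^2/6 + 2*b/3


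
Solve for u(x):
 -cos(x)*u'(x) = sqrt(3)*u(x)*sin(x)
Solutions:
 u(x) = C1*cos(x)^(sqrt(3))


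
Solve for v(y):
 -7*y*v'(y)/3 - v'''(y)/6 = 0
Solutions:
 v(y) = C1 + Integral(C2*airyai(-14^(1/3)*y) + C3*airybi(-14^(1/3)*y), y)


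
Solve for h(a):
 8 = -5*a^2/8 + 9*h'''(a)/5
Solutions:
 h(a) = C1 + C2*a + C3*a^2 + 5*a^5/864 + 20*a^3/27


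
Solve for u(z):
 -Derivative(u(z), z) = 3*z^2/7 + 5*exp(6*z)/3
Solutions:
 u(z) = C1 - z^3/7 - 5*exp(6*z)/18


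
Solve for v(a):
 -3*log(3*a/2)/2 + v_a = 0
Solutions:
 v(a) = C1 + 3*a*log(a)/2 - 3*a/2 - 3*a*log(2)/2 + 3*a*log(3)/2


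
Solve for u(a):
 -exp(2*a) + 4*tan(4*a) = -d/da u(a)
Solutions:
 u(a) = C1 + exp(2*a)/2 + log(cos(4*a))


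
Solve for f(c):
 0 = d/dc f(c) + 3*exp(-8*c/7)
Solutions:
 f(c) = C1 + 21*exp(-8*c/7)/8


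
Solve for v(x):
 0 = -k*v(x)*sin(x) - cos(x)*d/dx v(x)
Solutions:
 v(x) = C1*exp(k*log(cos(x)))


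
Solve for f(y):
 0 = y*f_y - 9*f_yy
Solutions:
 f(y) = C1 + C2*erfi(sqrt(2)*y/6)


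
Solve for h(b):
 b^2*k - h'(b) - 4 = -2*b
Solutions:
 h(b) = C1 + b^3*k/3 + b^2 - 4*b


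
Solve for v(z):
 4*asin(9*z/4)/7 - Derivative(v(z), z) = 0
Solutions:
 v(z) = C1 + 4*z*asin(9*z/4)/7 + 4*sqrt(16 - 81*z^2)/63


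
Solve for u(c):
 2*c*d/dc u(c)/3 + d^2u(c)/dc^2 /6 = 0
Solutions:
 u(c) = C1 + C2*erf(sqrt(2)*c)


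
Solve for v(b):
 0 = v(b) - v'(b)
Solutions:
 v(b) = C1*exp(b)


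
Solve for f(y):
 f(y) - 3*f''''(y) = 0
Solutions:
 f(y) = C1*exp(-3^(3/4)*y/3) + C2*exp(3^(3/4)*y/3) + C3*sin(3^(3/4)*y/3) + C4*cos(3^(3/4)*y/3)


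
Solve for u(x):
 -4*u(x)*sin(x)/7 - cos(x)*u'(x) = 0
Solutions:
 u(x) = C1*cos(x)^(4/7)


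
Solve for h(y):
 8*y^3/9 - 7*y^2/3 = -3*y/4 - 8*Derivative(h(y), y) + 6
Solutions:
 h(y) = C1 - y^4/36 + 7*y^3/72 - 3*y^2/64 + 3*y/4


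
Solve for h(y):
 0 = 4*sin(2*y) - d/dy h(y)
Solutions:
 h(y) = C1 - 2*cos(2*y)


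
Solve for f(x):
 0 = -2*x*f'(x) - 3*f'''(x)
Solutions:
 f(x) = C1 + Integral(C2*airyai(-2^(1/3)*3^(2/3)*x/3) + C3*airybi(-2^(1/3)*3^(2/3)*x/3), x)


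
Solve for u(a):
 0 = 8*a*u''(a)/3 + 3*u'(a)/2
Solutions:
 u(a) = C1 + C2*a^(7/16)


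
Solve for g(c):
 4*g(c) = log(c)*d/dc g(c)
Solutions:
 g(c) = C1*exp(4*li(c))


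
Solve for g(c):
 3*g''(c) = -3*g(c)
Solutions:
 g(c) = C1*sin(c) + C2*cos(c)


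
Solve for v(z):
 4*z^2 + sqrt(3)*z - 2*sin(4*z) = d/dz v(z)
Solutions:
 v(z) = C1 + 4*z^3/3 + sqrt(3)*z^2/2 + cos(4*z)/2


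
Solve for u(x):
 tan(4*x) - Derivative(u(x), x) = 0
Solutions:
 u(x) = C1 - log(cos(4*x))/4


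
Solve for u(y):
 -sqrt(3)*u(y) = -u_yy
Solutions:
 u(y) = C1*exp(-3^(1/4)*y) + C2*exp(3^(1/4)*y)


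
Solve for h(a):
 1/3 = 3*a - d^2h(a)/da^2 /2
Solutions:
 h(a) = C1 + C2*a + a^3 - a^2/3


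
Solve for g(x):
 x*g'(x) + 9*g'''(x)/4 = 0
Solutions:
 g(x) = C1 + Integral(C2*airyai(-2^(2/3)*3^(1/3)*x/3) + C3*airybi(-2^(2/3)*3^(1/3)*x/3), x)


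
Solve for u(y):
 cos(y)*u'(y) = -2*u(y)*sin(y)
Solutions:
 u(y) = C1*cos(y)^2


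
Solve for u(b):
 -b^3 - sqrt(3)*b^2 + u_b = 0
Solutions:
 u(b) = C1 + b^4/4 + sqrt(3)*b^3/3


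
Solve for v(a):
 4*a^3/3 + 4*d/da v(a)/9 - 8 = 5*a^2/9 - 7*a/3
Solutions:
 v(a) = C1 - 3*a^4/4 + 5*a^3/12 - 21*a^2/8 + 18*a


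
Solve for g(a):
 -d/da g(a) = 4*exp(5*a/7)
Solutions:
 g(a) = C1 - 28*exp(5*a/7)/5


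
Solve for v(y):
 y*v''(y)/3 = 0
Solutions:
 v(y) = C1 + C2*y


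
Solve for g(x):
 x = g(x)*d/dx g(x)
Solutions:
 g(x) = -sqrt(C1 + x^2)
 g(x) = sqrt(C1 + x^2)


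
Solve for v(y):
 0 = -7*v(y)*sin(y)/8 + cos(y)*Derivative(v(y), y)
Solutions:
 v(y) = C1/cos(y)^(7/8)


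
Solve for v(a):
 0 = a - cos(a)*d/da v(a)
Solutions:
 v(a) = C1 + Integral(a/cos(a), a)


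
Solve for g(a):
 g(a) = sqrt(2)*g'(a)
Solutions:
 g(a) = C1*exp(sqrt(2)*a/2)


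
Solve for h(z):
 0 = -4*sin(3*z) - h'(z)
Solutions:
 h(z) = C1 + 4*cos(3*z)/3


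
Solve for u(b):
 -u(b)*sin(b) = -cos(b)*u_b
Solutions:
 u(b) = C1/cos(b)


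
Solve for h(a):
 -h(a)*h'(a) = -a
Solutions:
 h(a) = -sqrt(C1 + a^2)
 h(a) = sqrt(C1 + a^2)


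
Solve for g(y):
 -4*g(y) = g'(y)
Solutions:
 g(y) = C1*exp(-4*y)


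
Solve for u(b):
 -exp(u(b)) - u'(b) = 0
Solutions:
 u(b) = log(1/(C1 + b))


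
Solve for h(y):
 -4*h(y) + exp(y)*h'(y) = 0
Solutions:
 h(y) = C1*exp(-4*exp(-y))


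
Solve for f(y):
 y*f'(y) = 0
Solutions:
 f(y) = C1


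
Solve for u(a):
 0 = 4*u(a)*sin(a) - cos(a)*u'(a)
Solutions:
 u(a) = C1/cos(a)^4


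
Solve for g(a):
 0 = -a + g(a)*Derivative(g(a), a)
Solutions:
 g(a) = -sqrt(C1 + a^2)
 g(a) = sqrt(C1 + a^2)


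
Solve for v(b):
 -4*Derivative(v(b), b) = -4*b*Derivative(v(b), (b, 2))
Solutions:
 v(b) = C1 + C2*b^2


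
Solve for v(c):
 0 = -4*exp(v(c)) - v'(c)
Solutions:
 v(c) = log(1/(C1 + 4*c))


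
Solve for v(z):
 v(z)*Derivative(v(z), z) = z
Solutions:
 v(z) = -sqrt(C1 + z^2)
 v(z) = sqrt(C1 + z^2)


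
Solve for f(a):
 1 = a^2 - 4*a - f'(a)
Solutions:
 f(a) = C1 + a^3/3 - 2*a^2 - a


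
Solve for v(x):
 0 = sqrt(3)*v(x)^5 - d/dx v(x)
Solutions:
 v(x) = -(-1/(C1 + 4*sqrt(3)*x))^(1/4)
 v(x) = (-1/(C1 + 4*sqrt(3)*x))^(1/4)
 v(x) = -I*(-1/(C1 + 4*sqrt(3)*x))^(1/4)
 v(x) = I*(-1/(C1 + 4*sqrt(3)*x))^(1/4)


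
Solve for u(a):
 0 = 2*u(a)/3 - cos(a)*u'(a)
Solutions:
 u(a) = C1*(sin(a) + 1)^(1/3)/(sin(a) - 1)^(1/3)


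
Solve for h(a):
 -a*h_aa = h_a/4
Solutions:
 h(a) = C1 + C2*a^(3/4)


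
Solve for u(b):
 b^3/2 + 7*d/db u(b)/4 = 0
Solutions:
 u(b) = C1 - b^4/14


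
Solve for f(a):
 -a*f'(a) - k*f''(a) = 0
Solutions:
 f(a) = C1 + C2*sqrt(k)*erf(sqrt(2)*a*sqrt(1/k)/2)


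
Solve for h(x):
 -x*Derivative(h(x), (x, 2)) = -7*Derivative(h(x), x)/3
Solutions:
 h(x) = C1 + C2*x^(10/3)


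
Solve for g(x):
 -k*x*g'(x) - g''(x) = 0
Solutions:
 g(x) = Piecewise((-sqrt(2)*sqrt(pi)*C1*erf(sqrt(2)*sqrt(k)*x/2)/(2*sqrt(k)) - C2, (k > 0) | (k < 0)), (-C1*x - C2, True))


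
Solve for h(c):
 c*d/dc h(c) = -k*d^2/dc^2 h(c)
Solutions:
 h(c) = C1 + C2*sqrt(k)*erf(sqrt(2)*c*sqrt(1/k)/2)


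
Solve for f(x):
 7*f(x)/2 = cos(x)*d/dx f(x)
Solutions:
 f(x) = C1*(sin(x) + 1)^(7/4)/(sin(x) - 1)^(7/4)


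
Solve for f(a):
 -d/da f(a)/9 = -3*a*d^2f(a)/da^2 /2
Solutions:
 f(a) = C1 + C2*a^(29/27)


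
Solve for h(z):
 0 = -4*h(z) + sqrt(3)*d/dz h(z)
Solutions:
 h(z) = C1*exp(4*sqrt(3)*z/3)


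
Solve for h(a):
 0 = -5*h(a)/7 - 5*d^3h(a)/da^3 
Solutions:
 h(a) = C3*exp(-7^(2/3)*a/7) + (C1*sin(sqrt(3)*7^(2/3)*a/14) + C2*cos(sqrt(3)*7^(2/3)*a/14))*exp(7^(2/3)*a/14)


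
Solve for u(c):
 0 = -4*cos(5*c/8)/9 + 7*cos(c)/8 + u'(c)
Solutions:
 u(c) = C1 + 32*sin(5*c/8)/45 - 7*sin(c)/8


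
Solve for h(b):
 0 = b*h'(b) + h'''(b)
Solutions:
 h(b) = C1 + Integral(C2*airyai(-b) + C3*airybi(-b), b)


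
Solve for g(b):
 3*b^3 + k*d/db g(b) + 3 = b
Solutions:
 g(b) = C1 - 3*b^4/(4*k) + b^2/(2*k) - 3*b/k


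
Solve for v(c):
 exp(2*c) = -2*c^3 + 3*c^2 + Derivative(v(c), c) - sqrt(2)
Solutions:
 v(c) = C1 + c^4/2 - c^3 + sqrt(2)*c + exp(2*c)/2


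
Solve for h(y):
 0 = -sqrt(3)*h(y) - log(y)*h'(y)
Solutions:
 h(y) = C1*exp(-sqrt(3)*li(y))


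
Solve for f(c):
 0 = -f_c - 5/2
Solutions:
 f(c) = C1 - 5*c/2


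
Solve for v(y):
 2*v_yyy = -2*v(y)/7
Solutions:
 v(y) = C3*exp(-7^(2/3)*y/7) + (C1*sin(sqrt(3)*7^(2/3)*y/14) + C2*cos(sqrt(3)*7^(2/3)*y/14))*exp(7^(2/3)*y/14)


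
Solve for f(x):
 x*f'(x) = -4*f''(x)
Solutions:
 f(x) = C1 + C2*erf(sqrt(2)*x/4)


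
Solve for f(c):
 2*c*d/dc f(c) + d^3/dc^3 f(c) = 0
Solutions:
 f(c) = C1 + Integral(C2*airyai(-2^(1/3)*c) + C3*airybi(-2^(1/3)*c), c)


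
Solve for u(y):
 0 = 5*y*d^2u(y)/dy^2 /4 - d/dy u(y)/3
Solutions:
 u(y) = C1 + C2*y^(19/15)


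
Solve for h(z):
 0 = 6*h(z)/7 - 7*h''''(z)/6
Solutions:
 h(z) = C1*exp(-sqrt(42)*z/7) + C2*exp(sqrt(42)*z/7) + C3*sin(sqrt(42)*z/7) + C4*cos(sqrt(42)*z/7)


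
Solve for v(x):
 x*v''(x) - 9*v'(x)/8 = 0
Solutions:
 v(x) = C1 + C2*x^(17/8)


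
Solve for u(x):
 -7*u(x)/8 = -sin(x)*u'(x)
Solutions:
 u(x) = C1*(cos(x) - 1)^(7/16)/(cos(x) + 1)^(7/16)


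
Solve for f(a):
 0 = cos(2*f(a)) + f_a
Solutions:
 f(a) = -asin((C1 + exp(4*a))/(C1 - exp(4*a)))/2 + pi/2
 f(a) = asin((C1 + exp(4*a))/(C1 - exp(4*a)))/2


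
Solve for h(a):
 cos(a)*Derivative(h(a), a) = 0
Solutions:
 h(a) = C1


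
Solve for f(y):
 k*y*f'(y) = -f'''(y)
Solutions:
 f(y) = C1 + Integral(C2*airyai(y*(-k)^(1/3)) + C3*airybi(y*(-k)^(1/3)), y)


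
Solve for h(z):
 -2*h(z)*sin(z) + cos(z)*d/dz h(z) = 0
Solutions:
 h(z) = C1/cos(z)^2


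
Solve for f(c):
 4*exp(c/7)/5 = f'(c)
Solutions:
 f(c) = C1 + 28*exp(c/7)/5


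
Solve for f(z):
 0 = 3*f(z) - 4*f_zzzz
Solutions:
 f(z) = C1*exp(-sqrt(2)*3^(1/4)*z/2) + C2*exp(sqrt(2)*3^(1/4)*z/2) + C3*sin(sqrt(2)*3^(1/4)*z/2) + C4*cos(sqrt(2)*3^(1/4)*z/2)


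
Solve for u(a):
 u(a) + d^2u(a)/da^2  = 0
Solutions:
 u(a) = C1*sin(a) + C2*cos(a)


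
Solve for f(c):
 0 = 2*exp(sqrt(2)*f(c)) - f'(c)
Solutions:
 f(c) = sqrt(2)*(2*log(-1/(C1 + 2*c)) - log(2))/4


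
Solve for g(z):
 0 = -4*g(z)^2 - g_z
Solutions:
 g(z) = 1/(C1 + 4*z)


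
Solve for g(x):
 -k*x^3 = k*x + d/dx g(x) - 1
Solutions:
 g(x) = C1 - k*x^4/4 - k*x^2/2 + x


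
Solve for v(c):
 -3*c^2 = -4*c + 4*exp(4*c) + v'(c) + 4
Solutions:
 v(c) = C1 - c^3 + 2*c^2 - 4*c - exp(4*c)


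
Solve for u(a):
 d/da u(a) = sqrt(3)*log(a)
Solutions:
 u(a) = C1 + sqrt(3)*a*log(a) - sqrt(3)*a


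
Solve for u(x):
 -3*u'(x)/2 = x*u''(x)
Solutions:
 u(x) = C1 + C2/sqrt(x)


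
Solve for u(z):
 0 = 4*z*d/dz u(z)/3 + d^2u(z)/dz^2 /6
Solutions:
 u(z) = C1 + C2*erf(2*z)


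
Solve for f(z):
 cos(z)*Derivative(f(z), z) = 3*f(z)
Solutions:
 f(z) = C1*(sin(z) + 1)^(3/2)/(sin(z) - 1)^(3/2)


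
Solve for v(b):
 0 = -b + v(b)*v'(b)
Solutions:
 v(b) = -sqrt(C1 + b^2)
 v(b) = sqrt(C1 + b^2)


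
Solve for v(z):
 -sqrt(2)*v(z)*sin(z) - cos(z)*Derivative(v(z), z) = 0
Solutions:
 v(z) = C1*cos(z)^(sqrt(2))


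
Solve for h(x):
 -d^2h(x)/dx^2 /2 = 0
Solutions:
 h(x) = C1 + C2*x


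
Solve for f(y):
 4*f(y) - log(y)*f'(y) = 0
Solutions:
 f(y) = C1*exp(4*li(y))


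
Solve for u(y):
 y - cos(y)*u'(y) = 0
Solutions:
 u(y) = C1 + Integral(y/cos(y), y)


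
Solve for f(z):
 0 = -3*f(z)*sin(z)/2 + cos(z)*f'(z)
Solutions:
 f(z) = C1/cos(z)^(3/2)


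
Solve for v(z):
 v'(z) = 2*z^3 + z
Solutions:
 v(z) = C1 + z^4/2 + z^2/2


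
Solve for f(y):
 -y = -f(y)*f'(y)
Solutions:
 f(y) = -sqrt(C1 + y^2)
 f(y) = sqrt(C1 + y^2)


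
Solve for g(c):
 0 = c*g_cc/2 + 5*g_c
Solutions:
 g(c) = C1 + C2/c^9


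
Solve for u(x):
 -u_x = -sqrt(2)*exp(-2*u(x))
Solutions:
 u(x) = log(-sqrt(C1 + 2*sqrt(2)*x))
 u(x) = log(C1 + 2*sqrt(2)*x)/2


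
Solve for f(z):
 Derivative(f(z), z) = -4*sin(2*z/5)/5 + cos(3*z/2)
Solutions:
 f(z) = C1 + 2*sin(3*z/2)/3 + 2*cos(2*z/5)


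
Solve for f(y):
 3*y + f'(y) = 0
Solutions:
 f(y) = C1 - 3*y^2/2


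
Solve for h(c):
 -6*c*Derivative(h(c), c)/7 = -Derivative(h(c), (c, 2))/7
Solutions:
 h(c) = C1 + C2*erfi(sqrt(3)*c)


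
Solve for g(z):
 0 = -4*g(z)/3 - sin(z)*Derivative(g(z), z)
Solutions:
 g(z) = C1*(cos(z) + 1)^(2/3)/(cos(z) - 1)^(2/3)


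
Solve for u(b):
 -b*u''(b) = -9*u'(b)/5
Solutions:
 u(b) = C1 + C2*b^(14/5)


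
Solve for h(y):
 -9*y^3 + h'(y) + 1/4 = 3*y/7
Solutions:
 h(y) = C1 + 9*y^4/4 + 3*y^2/14 - y/4


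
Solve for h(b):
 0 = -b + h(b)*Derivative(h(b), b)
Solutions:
 h(b) = -sqrt(C1 + b^2)
 h(b) = sqrt(C1 + b^2)


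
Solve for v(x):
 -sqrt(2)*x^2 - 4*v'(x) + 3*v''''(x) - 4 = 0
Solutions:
 v(x) = C1 + C4*exp(6^(2/3)*x/3) - sqrt(2)*x^3/12 - x + (C2*sin(2^(2/3)*3^(1/6)*x/2) + C3*cos(2^(2/3)*3^(1/6)*x/2))*exp(-6^(2/3)*x/6)


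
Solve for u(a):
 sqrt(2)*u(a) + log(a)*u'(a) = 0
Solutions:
 u(a) = C1*exp(-sqrt(2)*li(a))


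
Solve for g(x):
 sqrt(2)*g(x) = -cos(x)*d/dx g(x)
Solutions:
 g(x) = C1*(sin(x) - 1)^(sqrt(2)/2)/(sin(x) + 1)^(sqrt(2)/2)


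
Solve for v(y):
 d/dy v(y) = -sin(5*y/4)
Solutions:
 v(y) = C1 + 4*cos(5*y/4)/5


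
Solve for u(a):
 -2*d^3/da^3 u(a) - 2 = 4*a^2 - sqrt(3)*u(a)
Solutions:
 u(a) = C3*exp(2^(2/3)*3^(1/6)*a/2) + 4*sqrt(3)*a^2/3 + (C1*sin(6^(2/3)*a/4) + C2*cos(6^(2/3)*a/4))*exp(-2^(2/3)*3^(1/6)*a/4) + 2*sqrt(3)/3


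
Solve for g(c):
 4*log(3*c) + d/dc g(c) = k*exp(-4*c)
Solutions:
 g(c) = C1 - 4*c*log(c) + 4*c*(1 - log(3)) - k*exp(-4*c)/4


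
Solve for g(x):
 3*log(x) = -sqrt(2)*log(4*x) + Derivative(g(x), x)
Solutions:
 g(x) = C1 + sqrt(2)*x*log(x) + 3*x*log(x) - 3*x - sqrt(2)*x + 2*sqrt(2)*x*log(2)


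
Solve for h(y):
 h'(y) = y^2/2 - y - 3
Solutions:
 h(y) = C1 + y^3/6 - y^2/2 - 3*y


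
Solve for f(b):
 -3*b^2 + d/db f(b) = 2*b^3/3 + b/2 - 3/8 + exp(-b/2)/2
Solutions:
 f(b) = C1 + b^4/6 + b^3 + b^2/4 - 3*b/8 - 1/sqrt(exp(b))


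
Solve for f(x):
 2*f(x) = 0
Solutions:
 f(x) = 0


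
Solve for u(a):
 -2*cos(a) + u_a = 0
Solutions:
 u(a) = C1 + 2*sin(a)


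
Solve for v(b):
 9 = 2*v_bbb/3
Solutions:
 v(b) = C1 + C2*b + C3*b^2 + 9*b^3/4


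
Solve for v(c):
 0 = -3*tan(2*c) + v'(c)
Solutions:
 v(c) = C1 - 3*log(cos(2*c))/2


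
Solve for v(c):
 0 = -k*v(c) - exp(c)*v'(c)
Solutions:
 v(c) = C1*exp(k*exp(-c))


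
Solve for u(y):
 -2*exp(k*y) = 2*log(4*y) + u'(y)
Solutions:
 u(y) = C1 - 2*y*log(y) + 2*y*(1 - 2*log(2)) + Piecewise((-2*exp(k*y)/k, Ne(k, 0)), (-2*y, True))


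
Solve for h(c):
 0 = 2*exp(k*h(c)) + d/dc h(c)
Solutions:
 h(c) = Piecewise((log(1/(C1*k + 2*c*k))/k, Ne(k, 0)), (nan, True))
 h(c) = Piecewise((C1 - 2*c, Eq(k, 0)), (nan, True))


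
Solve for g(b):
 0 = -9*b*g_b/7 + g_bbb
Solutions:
 g(b) = C1 + Integral(C2*airyai(21^(2/3)*b/7) + C3*airybi(21^(2/3)*b/7), b)


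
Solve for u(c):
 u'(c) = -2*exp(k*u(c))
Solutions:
 u(c) = Piecewise((log(1/(C1*k + 2*c*k))/k, Ne(k, 0)), (nan, True))
 u(c) = Piecewise((C1 - 2*c, Eq(k, 0)), (nan, True))


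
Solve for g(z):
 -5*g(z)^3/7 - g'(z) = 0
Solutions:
 g(z) = -sqrt(14)*sqrt(-1/(C1 - 5*z))/2
 g(z) = sqrt(14)*sqrt(-1/(C1 - 5*z))/2


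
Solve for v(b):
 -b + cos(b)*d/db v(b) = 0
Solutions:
 v(b) = C1 + Integral(b/cos(b), b)


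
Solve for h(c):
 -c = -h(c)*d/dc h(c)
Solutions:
 h(c) = -sqrt(C1 + c^2)
 h(c) = sqrt(C1 + c^2)


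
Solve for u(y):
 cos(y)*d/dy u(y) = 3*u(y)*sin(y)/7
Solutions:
 u(y) = C1/cos(y)^(3/7)


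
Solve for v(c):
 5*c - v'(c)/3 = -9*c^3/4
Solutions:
 v(c) = C1 + 27*c^4/16 + 15*c^2/2


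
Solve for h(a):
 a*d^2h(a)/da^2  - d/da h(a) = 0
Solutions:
 h(a) = C1 + C2*a^2


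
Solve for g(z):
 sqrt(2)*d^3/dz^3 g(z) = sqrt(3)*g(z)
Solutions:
 g(z) = C3*exp(2^(5/6)*3^(1/6)*z/2) + (C1*sin(2^(5/6)*3^(2/3)*z/4) + C2*cos(2^(5/6)*3^(2/3)*z/4))*exp(-2^(5/6)*3^(1/6)*z/4)


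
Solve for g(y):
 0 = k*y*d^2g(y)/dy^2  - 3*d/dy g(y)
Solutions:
 g(y) = C1 + y^(((re(k) + 3)*re(k) + im(k)^2)/(re(k)^2 + im(k)^2))*(C2*sin(3*log(y)*Abs(im(k))/(re(k)^2 + im(k)^2)) + C3*cos(3*log(y)*im(k)/(re(k)^2 + im(k)^2)))


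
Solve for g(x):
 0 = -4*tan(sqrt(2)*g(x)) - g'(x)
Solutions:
 g(x) = sqrt(2)*(pi - asin(C1*exp(-4*sqrt(2)*x)))/2
 g(x) = sqrt(2)*asin(C1*exp(-4*sqrt(2)*x))/2


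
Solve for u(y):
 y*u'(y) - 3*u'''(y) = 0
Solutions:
 u(y) = C1 + Integral(C2*airyai(3^(2/3)*y/3) + C3*airybi(3^(2/3)*y/3), y)


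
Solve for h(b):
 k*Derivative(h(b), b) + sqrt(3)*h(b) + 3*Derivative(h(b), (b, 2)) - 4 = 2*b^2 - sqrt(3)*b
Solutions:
 h(b) = C1*exp(b*(-k + sqrt(k^2 - 12*sqrt(3)))/6) + C2*exp(-b*(k + sqrt(k^2 - 12*sqrt(3)))/6) + 2*sqrt(3)*b^2/3 - 4*b*k/3 - b + 4*sqrt(3)*k^2/9 + sqrt(3)*k/3 - 4 + 4*sqrt(3)/3


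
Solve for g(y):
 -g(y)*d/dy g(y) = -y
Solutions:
 g(y) = -sqrt(C1 + y^2)
 g(y) = sqrt(C1 + y^2)


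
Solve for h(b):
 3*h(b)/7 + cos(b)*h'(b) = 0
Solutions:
 h(b) = C1*(sin(b) - 1)^(3/14)/(sin(b) + 1)^(3/14)


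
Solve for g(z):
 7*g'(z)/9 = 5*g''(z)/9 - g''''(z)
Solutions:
 g(z) = C1 + C2*exp(z*(10*18^(1/3)/(sqrt(34221) + 189)^(1/3) + 12^(1/3)*(sqrt(34221) + 189)^(1/3))/36)*sin(2^(1/3)*3^(1/6)*z*(-2^(1/3)*3^(2/3)*(sqrt(34221) + 189)^(1/3) + 30/(sqrt(34221) + 189)^(1/3))/36) + C3*exp(z*(10*18^(1/3)/(sqrt(34221) + 189)^(1/3) + 12^(1/3)*(sqrt(34221) + 189)^(1/3))/36)*cos(2^(1/3)*3^(1/6)*z*(-2^(1/3)*3^(2/3)*(sqrt(34221) + 189)^(1/3) + 30/(sqrt(34221) + 189)^(1/3))/36) + C4*exp(-z*(10*18^(1/3)/(sqrt(34221) + 189)^(1/3) + 12^(1/3)*(sqrt(34221) + 189)^(1/3))/18)


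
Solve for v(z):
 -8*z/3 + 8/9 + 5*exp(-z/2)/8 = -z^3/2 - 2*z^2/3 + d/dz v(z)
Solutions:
 v(z) = C1 + z^4/8 + 2*z^3/9 - 4*z^2/3 + 8*z/9 - 5*exp(-z/2)/4


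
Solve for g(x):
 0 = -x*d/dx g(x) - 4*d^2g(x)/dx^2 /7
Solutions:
 g(x) = C1 + C2*erf(sqrt(14)*x/4)


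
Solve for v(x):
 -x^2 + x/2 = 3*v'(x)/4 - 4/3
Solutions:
 v(x) = C1 - 4*x^3/9 + x^2/3 + 16*x/9


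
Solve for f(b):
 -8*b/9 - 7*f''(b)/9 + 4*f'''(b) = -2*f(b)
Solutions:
 f(b) = C1*exp(b*(49/(324*sqrt(942726) + 314585)^(1/3) + 14 + (324*sqrt(942726) + 314585)^(1/3))/216)*sin(sqrt(3)*b*(-(324*sqrt(942726) + 314585)^(1/3) + 49/(324*sqrt(942726) + 314585)^(1/3))/216) + C2*exp(b*(49/(324*sqrt(942726) + 314585)^(1/3) + 14 + (324*sqrt(942726) + 314585)^(1/3))/216)*cos(sqrt(3)*b*(-(324*sqrt(942726) + 314585)^(1/3) + 49/(324*sqrt(942726) + 314585)^(1/3))/216) + C3*exp(b*(-(324*sqrt(942726) + 314585)^(1/3) - 49/(324*sqrt(942726) + 314585)^(1/3) + 7)/108) + 4*b/9


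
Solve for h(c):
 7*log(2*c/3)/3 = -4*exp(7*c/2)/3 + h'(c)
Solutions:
 h(c) = C1 + 7*c*log(c)/3 + 7*c*(-log(3) - 1 + log(2))/3 + 8*exp(7*c/2)/21


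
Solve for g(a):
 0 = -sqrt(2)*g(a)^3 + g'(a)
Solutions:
 g(a) = -sqrt(2)*sqrt(-1/(C1 + sqrt(2)*a))/2
 g(a) = sqrt(2)*sqrt(-1/(C1 + sqrt(2)*a))/2


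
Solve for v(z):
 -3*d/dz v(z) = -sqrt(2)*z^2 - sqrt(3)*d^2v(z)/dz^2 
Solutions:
 v(z) = C1 + C2*exp(sqrt(3)*z) + sqrt(2)*z^3/9 + sqrt(6)*z^2/9 + 2*sqrt(2)*z/9


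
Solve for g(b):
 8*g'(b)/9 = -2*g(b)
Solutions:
 g(b) = C1*exp(-9*b/4)


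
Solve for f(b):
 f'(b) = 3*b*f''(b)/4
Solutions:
 f(b) = C1 + C2*b^(7/3)


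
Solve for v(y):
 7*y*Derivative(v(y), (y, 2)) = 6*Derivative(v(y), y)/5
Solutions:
 v(y) = C1 + C2*y^(41/35)


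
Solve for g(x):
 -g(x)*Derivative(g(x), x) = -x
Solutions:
 g(x) = -sqrt(C1 + x^2)
 g(x) = sqrt(C1 + x^2)


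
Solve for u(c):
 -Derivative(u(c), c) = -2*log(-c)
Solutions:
 u(c) = C1 + 2*c*log(-c) - 2*c


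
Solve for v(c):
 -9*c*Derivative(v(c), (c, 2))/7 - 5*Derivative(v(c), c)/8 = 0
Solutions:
 v(c) = C1 + C2*c^(37/72)


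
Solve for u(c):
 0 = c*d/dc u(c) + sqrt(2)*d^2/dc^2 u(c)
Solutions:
 u(c) = C1 + C2*erf(2^(1/4)*c/2)


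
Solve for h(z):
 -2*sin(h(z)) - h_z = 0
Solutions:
 h(z) = -acos((-C1 - exp(4*z))/(C1 - exp(4*z))) + 2*pi
 h(z) = acos((-C1 - exp(4*z))/(C1 - exp(4*z)))


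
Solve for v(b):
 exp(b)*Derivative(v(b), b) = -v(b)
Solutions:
 v(b) = C1*exp(exp(-b))


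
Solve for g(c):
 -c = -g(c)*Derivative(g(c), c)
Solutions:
 g(c) = -sqrt(C1 + c^2)
 g(c) = sqrt(C1 + c^2)


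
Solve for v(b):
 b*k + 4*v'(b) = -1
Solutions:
 v(b) = C1 - b^2*k/8 - b/4


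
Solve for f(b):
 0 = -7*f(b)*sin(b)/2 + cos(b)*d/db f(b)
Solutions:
 f(b) = C1/cos(b)^(7/2)


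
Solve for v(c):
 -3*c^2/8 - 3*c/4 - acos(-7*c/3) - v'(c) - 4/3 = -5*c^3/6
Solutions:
 v(c) = C1 + 5*c^4/24 - c^3/8 - 3*c^2/8 - c*acos(-7*c/3) - 4*c/3 - sqrt(9 - 49*c^2)/7


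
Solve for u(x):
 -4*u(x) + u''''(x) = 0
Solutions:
 u(x) = C1*exp(-sqrt(2)*x) + C2*exp(sqrt(2)*x) + C3*sin(sqrt(2)*x) + C4*cos(sqrt(2)*x)


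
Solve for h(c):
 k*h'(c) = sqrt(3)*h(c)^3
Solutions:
 h(c) = -sqrt(2)*sqrt(-k/(C1*k + sqrt(3)*c))/2
 h(c) = sqrt(2)*sqrt(-k/(C1*k + sqrt(3)*c))/2


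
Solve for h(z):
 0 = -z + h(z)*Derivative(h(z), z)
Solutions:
 h(z) = -sqrt(C1 + z^2)
 h(z) = sqrt(C1 + z^2)


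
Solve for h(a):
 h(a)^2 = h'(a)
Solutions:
 h(a) = -1/(C1 + a)


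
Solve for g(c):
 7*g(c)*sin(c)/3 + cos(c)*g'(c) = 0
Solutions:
 g(c) = C1*cos(c)^(7/3)


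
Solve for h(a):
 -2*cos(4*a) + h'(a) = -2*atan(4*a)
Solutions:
 h(a) = C1 - 2*a*atan(4*a) + log(16*a^2 + 1)/4 + sin(4*a)/2


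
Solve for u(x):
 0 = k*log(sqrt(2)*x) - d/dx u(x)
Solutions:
 u(x) = C1 + k*x*log(x) - k*x + k*x*log(2)/2


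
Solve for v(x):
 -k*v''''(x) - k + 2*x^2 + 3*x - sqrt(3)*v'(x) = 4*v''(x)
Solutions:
 v(x) = C1 + C2*exp(2^(1/3)*x*(2^(1/3)*sqrt(3)*(sqrt((81 + 256/k)/k^2) + 9/k)^(1/3)/12 - 2^(1/3)*I*(sqrt((81 + 256/k)/k^2) + 9/k)^(1/3)/4 + 8/(k*(-sqrt(3) + 3*I)*(sqrt((81 + 256/k)/k^2) + 9/k)^(1/3)))) + C3*exp(2^(1/3)*x*(2^(1/3)*sqrt(3)*(sqrt((81 + 256/k)/k^2) + 9/k)^(1/3)/12 + 2^(1/3)*I*(sqrt((81 + 256/k)/k^2) + 9/k)^(1/3)/4 - 8/(k*(sqrt(3) + 3*I)*(sqrt((81 + 256/k)/k^2) + 9/k)^(1/3)))) + C4*exp(2^(1/3)*sqrt(3)*x*(-2^(1/3)*(sqrt((81 + 256/k)/k^2) + 9/k)^(1/3) + 8/(k*(sqrt((81 + 256/k)/k^2) + 9/k)^(1/3)))/6) - sqrt(3)*k*x/3 + 2*sqrt(3)*x^3/9 - 8*x^2/3 + sqrt(3)*x^2/2 - 4*x + 64*sqrt(3)*x/9


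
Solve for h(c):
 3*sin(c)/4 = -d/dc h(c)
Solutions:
 h(c) = C1 + 3*cos(c)/4


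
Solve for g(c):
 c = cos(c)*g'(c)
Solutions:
 g(c) = C1 + Integral(c/cos(c), c)


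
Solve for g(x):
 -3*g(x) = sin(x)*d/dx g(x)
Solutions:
 g(x) = C1*(cos(x) + 1)^(3/2)/(cos(x) - 1)^(3/2)


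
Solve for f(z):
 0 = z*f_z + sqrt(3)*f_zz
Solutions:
 f(z) = C1 + C2*erf(sqrt(2)*3^(3/4)*z/6)


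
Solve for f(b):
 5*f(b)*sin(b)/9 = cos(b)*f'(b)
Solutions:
 f(b) = C1/cos(b)^(5/9)


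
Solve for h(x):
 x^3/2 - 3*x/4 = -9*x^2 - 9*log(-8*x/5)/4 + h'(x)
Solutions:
 h(x) = C1 + x^4/8 + 3*x^3 - 3*x^2/8 + 9*x*log(-x)/4 + x*(-3*log(5) - 9/4 + 3*log(10)/4 + 6*log(2))


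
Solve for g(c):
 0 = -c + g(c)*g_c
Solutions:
 g(c) = -sqrt(C1 + c^2)
 g(c) = sqrt(C1 + c^2)


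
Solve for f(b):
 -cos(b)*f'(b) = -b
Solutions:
 f(b) = C1 + Integral(b/cos(b), b)


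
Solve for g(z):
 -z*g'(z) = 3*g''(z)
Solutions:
 g(z) = C1 + C2*erf(sqrt(6)*z/6)


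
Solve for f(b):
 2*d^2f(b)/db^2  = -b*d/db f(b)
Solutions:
 f(b) = C1 + C2*erf(b/2)


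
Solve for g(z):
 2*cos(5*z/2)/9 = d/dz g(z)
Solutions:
 g(z) = C1 + 4*sin(5*z/2)/45


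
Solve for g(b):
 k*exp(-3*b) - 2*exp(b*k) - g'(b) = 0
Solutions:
 g(b) = C1 - k*exp(-3*b)/3 - 2*exp(b*k)/k


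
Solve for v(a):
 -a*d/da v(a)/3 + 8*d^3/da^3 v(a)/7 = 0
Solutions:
 v(a) = C1 + Integral(C2*airyai(3^(2/3)*7^(1/3)*a/6) + C3*airybi(3^(2/3)*7^(1/3)*a/6), a)


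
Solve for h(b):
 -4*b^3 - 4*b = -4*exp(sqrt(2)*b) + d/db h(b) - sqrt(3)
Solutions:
 h(b) = C1 - b^4 - 2*b^2 + sqrt(3)*b + 2*sqrt(2)*exp(sqrt(2)*b)


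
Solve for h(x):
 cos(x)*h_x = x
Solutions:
 h(x) = C1 + Integral(x/cos(x), x)


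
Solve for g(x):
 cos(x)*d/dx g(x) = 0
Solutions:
 g(x) = C1


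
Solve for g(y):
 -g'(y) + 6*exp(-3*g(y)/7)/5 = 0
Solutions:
 g(y) = 7*log(C1 + 18*y/35)/3
 g(y) = 7*log(35^(2/3)*(-3^(1/3) - 3^(5/6)*I)*(C1 + 6*y)^(1/3)/70)
 g(y) = 7*log(35^(2/3)*(-3^(1/3) + 3^(5/6)*I)*(C1 + 6*y)^(1/3)/70)


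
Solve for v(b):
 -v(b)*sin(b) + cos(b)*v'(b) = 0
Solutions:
 v(b) = C1/cos(b)


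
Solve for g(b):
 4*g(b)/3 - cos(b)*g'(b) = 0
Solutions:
 g(b) = C1*(sin(b) + 1)^(2/3)/(sin(b) - 1)^(2/3)


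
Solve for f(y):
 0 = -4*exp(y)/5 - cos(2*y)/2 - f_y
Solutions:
 f(y) = C1 - 4*exp(y)/5 - sin(2*y)/4


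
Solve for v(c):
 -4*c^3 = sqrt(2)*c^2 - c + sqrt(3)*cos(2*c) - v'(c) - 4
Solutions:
 v(c) = C1 + c^4 + sqrt(2)*c^3/3 - c^2/2 - 4*c + sqrt(3)*sin(2*c)/2


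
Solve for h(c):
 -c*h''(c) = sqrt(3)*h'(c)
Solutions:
 h(c) = C1 + C2*c^(1 - sqrt(3))


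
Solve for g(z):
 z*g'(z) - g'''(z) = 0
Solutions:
 g(z) = C1 + Integral(C2*airyai(z) + C3*airybi(z), z)


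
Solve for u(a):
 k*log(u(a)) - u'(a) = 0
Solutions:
 li(u(a)) = C1 + a*k


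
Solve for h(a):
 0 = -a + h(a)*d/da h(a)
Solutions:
 h(a) = -sqrt(C1 + a^2)
 h(a) = sqrt(C1 + a^2)


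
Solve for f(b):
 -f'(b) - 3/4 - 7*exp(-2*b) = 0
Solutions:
 f(b) = C1 - 3*b/4 + 7*exp(-2*b)/2


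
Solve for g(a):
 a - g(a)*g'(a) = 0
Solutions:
 g(a) = -sqrt(C1 + a^2)
 g(a) = sqrt(C1 + a^2)


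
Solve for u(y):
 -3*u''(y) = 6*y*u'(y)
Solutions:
 u(y) = C1 + C2*erf(y)


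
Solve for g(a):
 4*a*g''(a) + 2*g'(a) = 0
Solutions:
 g(a) = C1 + C2*sqrt(a)


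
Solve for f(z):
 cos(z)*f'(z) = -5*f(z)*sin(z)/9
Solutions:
 f(z) = C1*cos(z)^(5/9)


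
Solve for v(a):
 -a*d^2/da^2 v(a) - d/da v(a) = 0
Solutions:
 v(a) = C1 + C2*log(a)


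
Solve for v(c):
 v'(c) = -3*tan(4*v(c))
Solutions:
 v(c) = -asin(C1*exp(-12*c))/4 + pi/4
 v(c) = asin(C1*exp(-12*c))/4


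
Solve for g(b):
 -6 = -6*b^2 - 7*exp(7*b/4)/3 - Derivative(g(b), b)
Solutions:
 g(b) = C1 - 2*b^3 + 6*b - 4*exp(7*b/4)/3


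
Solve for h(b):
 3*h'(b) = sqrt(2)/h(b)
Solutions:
 h(b) = -sqrt(C1 + 6*sqrt(2)*b)/3
 h(b) = sqrt(C1 + 6*sqrt(2)*b)/3


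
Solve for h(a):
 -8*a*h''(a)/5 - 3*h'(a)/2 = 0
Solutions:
 h(a) = C1 + C2*a^(1/16)


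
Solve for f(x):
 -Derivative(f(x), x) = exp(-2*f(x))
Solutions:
 f(x) = log(-sqrt(C1 - 2*x))
 f(x) = log(C1 - 2*x)/2


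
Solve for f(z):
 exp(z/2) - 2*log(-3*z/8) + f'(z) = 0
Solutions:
 f(z) = C1 + 2*z*log(-z) + 2*z*(-3*log(2) - 1 + log(3)) - 2*exp(z/2)


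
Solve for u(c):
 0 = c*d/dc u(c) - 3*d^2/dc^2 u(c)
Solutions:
 u(c) = C1 + C2*erfi(sqrt(6)*c/6)


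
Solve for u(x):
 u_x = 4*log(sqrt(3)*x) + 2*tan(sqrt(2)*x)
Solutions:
 u(x) = C1 + 4*x*log(x) - 4*x + 2*x*log(3) - sqrt(2)*log(cos(sqrt(2)*x))


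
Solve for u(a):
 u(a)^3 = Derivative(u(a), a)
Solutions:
 u(a) = -sqrt(2)*sqrt(-1/(C1 + a))/2
 u(a) = sqrt(2)*sqrt(-1/(C1 + a))/2


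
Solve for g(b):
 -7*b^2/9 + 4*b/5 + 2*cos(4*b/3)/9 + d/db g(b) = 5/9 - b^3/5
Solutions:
 g(b) = C1 - b^4/20 + 7*b^3/27 - 2*b^2/5 + 5*b/9 - sin(4*b/3)/6


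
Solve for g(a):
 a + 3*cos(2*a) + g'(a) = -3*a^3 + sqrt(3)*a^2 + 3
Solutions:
 g(a) = C1 - 3*a^4/4 + sqrt(3)*a^3/3 - a^2/2 + 3*a - 3*sin(a)*cos(a)


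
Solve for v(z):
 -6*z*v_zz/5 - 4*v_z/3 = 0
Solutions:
 v(z) = C1 + C2/z^(1/9)


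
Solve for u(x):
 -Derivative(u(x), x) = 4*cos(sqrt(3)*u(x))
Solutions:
 u(x) = sqrt(3)*(pi - asin((exp(2*sqrt(3)*C1) + exp(8*sqrt(3)*x))/(exp(2*sqrt(3)*C1) - exp(8*sqrt(3)*x))))/3
 u(x) = sqrt(3)*asin((exp(2*sqrt(3)*C1) + exp(8*sqrt(3)*x))/(exp(2*sqrt(3)*C1) - exp(8*sqrt(3)*x)))/3
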